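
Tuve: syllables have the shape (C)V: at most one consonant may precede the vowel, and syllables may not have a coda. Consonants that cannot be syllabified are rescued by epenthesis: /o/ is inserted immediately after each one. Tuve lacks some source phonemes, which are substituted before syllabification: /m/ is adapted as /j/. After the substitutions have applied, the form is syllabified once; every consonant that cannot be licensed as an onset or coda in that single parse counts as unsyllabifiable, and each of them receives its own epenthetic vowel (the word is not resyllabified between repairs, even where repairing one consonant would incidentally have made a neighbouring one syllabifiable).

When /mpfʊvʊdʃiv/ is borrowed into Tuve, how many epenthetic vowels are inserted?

4

After substitution the input is /jpfʊvʊdʃiv/.
The unsyllabifiable consonants are /j/, /p/, /d/, /v/; each receives one epenthetic vowel.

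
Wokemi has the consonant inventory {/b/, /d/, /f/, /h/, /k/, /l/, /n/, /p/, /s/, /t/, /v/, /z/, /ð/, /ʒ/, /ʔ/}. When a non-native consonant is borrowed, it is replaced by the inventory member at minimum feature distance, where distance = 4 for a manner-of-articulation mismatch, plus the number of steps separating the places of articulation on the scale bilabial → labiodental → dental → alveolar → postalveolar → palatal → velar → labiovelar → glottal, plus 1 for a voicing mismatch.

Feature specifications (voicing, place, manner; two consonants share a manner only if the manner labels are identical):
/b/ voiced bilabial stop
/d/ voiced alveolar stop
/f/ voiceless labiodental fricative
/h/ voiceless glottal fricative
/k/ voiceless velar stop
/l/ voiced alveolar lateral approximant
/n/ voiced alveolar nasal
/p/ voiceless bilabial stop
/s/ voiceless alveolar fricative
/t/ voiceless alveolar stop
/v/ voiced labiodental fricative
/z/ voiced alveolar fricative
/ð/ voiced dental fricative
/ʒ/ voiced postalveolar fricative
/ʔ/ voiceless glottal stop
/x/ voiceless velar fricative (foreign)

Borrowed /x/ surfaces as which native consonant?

/h/ is closest: same manner (fricative), place distance 2 (velar→glottal), same voicing; total 2. Next closest is /s/ at distance 3.

h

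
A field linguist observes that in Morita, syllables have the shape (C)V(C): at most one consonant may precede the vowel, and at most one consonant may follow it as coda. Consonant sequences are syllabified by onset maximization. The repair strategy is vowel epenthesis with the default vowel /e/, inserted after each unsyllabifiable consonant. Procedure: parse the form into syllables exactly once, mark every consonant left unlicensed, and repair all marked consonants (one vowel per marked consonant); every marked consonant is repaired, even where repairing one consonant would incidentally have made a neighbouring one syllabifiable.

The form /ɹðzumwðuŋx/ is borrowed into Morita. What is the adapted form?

ɹeðezumweðuŋxe

Syllabifying with onset maximization leaves /ɹ/, /ð/, /w/, /x/ stranded (at most one coda consonant is licensed; onsets are limited to one consonant).
Epenthesis after each stranded consonant: /ɹ/ → /ɹe/, /ð/ → /ðe/, /w/ → /we/, /x/ → /xe/.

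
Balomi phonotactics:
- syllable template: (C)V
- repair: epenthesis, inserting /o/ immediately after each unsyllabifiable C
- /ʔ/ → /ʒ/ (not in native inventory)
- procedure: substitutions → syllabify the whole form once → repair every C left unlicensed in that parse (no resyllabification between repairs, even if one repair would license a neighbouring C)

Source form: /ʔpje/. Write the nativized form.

Substitution: /ʔ/ → /ʒ/, giving /ʒpje/.
The consonants /ʒ/, /p/ cannot be parsed into a legal (C)V syllable (no codas are permitted; onsets are limited to one consonant).
Epenthesis after each stranded consonant: /ʒ/ → /ʒo/, /p/ → /po/.

ʒopoje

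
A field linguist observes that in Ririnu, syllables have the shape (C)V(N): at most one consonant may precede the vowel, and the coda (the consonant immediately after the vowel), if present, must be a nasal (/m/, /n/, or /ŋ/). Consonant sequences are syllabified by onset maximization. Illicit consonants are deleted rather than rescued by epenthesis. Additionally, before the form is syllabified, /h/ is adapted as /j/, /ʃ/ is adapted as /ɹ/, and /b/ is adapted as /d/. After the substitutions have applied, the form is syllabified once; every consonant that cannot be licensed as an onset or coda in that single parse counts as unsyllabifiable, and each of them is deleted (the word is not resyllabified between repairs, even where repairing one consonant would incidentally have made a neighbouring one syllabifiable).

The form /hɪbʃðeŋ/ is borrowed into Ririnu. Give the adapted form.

jɪðeŋ

Substitution: /h/ → /j/, /b/ → /d/, /ʃ/ → /ɹ/, giving /jɪdɹðeŋ/.
Under (C)V(N), the unsyllabifiable consonants are /d/, /ɹ/ (only a nasal (/m/, /n/, or /ŋ/) is licensed in coda position; onsets are limited to one consonant).
Each unlicensed consonant is deleted: /d/, /ɹ/.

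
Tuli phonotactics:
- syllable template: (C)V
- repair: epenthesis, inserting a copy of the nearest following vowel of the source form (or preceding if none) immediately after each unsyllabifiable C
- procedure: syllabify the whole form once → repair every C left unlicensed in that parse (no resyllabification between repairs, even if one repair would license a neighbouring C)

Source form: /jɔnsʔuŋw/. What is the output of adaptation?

jɔnusuʔuŋuwu

Syllabifying with onset maximization leaves /n/, /s/, /ŋ/, /w/ stranded (no codas are permitted; onsets are limited to one consonant).
Inserting the epenthetic vowel yields /n/ → /nu/, /s/ → /su/, /ŋ/ → /ŋu/, /w/ → /wu/.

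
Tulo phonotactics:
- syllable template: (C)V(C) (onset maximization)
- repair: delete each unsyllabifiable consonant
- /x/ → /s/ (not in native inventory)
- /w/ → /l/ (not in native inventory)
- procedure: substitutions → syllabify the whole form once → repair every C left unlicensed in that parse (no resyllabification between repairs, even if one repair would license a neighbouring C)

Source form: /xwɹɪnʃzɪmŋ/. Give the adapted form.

ɹɪnzɪm

Substitution: /x/ → /s/, /w/ → /l/, giving /slɹɪnʃzɪmŋ/.
Syllabifying with onset maximization leaves /s/, /l/, /ʃ/, /ŋ/ stranded (at most one coda consonant is licensed; onsets are limited to one consonant).
Each unlicensed consonant is deleted: /s/, /l/, /ʃ/, /ŋ/.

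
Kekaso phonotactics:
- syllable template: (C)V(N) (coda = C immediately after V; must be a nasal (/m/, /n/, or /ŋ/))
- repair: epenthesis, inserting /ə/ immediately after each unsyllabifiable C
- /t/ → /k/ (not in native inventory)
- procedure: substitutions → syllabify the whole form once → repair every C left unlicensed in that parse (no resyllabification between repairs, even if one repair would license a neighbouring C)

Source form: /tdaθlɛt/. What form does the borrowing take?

Substitution: /t/ → /k/, giving /kdaθlɛk/.
Syllabifying with onset maximization leaves /k/, /θ/, /k/ stranded (only a nasal (/m/, /n/, or /ŋ/) is licensed in coda position; onsets are limited to one consonant).
Inserting the epenthetic vowel yields /k/ → /kə/, /θ/ → /θə/, /k/ → /kə/.

kədaθəlɛkə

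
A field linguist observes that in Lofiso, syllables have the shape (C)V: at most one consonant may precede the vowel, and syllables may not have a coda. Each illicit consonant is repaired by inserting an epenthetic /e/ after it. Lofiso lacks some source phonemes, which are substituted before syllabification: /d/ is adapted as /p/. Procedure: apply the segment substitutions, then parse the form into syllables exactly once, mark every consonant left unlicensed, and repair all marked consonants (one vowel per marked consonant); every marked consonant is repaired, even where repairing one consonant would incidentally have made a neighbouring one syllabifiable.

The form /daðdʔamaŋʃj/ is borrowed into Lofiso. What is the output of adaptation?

paðepeʔamaŋeʃeje

Substitution: /d/ → /p/, giving /paðpʔamaŋʃj/.
The consonants /ð/, /p/, /ŋ/, /ʃ/, /j/ cannot be parsed into a legal (C)V syllable (no codas are permitted; onsets are limited to one consonant).
Inserting the epenthetic vowel yields /ð/ → /ðe/, /p/ → /pe/, /ŋ/ → /ŋe/, /ʃ/ → /ʃe/, /j/ → /je/.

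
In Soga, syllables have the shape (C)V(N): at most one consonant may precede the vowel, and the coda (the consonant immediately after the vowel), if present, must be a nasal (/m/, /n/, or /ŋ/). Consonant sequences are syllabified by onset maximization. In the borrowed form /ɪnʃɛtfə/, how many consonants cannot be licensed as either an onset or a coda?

1

Under (C)V(N), the unsyllabifiable consonants are /t/ (only a nasal (/m/, /n/, or /ŋ/) is licensed in coda position; onsets are limited to one consonant).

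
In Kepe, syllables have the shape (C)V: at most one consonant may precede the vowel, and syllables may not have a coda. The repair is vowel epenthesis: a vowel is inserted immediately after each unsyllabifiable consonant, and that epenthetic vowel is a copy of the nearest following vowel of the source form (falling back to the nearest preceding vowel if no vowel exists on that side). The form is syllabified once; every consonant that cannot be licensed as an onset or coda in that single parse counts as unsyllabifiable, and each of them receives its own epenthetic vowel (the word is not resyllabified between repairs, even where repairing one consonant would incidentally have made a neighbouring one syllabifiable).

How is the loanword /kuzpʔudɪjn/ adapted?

The consonants /z/, /p/, /j/, /n/ cannot be parsed into a legal (C)V syllable (no codas are permitted; onsets are limited to one consonant).
Epenthesis after each stranded consonant: /z/ → /zu/, /p/ → /pu/, /j/ → /jɪ/, /n/ → /nɪ/.

kuzupuʔudɪjɪnɪ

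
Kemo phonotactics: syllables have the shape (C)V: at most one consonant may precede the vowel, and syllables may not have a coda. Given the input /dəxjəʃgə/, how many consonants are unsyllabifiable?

2

Syllabifying with onset maximization leaves /x/, /ʃ/ stranded (no codas are permitted; onsets are limited to one consonant).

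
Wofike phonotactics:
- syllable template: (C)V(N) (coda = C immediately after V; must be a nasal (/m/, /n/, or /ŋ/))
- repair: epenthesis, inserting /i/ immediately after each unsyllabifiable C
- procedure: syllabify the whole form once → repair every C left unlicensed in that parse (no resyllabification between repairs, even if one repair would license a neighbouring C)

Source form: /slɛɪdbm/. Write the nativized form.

The consonants /s/, /d/, /b/, /m/ cannot be parsed into a legal (C)V(N) syllable (only a nasal (/m/, /n/, or /ŋ/) is licensed in coda position; onsets are limited to one consonant).
Epenthesis after each stranded consonant: /s/ → /si/, /d/ → /di/, /b/ → /bi/, /m/ → /mi/.

silɛɪdibimi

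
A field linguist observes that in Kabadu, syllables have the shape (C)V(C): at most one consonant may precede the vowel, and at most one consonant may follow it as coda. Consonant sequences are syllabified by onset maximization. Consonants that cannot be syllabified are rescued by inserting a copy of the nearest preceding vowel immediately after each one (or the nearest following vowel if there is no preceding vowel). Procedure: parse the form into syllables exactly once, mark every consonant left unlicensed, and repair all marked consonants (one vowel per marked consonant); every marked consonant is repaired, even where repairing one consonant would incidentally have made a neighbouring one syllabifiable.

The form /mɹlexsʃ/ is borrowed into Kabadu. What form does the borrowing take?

Syllabifying with onset maximization leaves /m/, /ɹ/, /s/, /ʃ/ stranded (at most one coda consonant is licensed; onsets are limited to one consonant).
Each unlicensed consonant becomes the onset of a new syllable: /m/ → /me/, /ɹ/ → /ɹe/, /s/ → /se/, /ʃ/ → /ʃe/.

meɹelexseʃe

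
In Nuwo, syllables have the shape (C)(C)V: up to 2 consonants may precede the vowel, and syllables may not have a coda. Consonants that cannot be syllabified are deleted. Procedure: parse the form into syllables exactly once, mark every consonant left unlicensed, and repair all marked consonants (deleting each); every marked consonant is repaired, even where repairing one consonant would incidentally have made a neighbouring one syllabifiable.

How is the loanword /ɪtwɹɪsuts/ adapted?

ɪwɹɪsu

Under (C)(C)V, the unsyllabifiable consonants are /t/, /t/, /s/ (no codas are permitted; onsets may contain at most 2 consonants).
Each unlicensed consonant is deleted: /t/, /t/, /s/.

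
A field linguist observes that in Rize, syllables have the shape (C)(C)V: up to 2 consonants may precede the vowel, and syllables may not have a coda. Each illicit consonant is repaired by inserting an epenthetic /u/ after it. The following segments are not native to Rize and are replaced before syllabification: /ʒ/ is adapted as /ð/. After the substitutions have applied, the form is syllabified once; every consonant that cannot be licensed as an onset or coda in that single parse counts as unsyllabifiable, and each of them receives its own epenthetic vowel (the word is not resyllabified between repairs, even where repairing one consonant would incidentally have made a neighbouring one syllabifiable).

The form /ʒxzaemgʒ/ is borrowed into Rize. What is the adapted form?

Substitution: /ʒ/ → /ð/, giving /ðxzaemgð/.
The consonants /ð/, /m/, /g/, /ð/ cannot be parsed into a legal (C)(C)V syllable (no codas are permitted; onsets may contain at most 2 consonants).
Inserting the epenthetic vowel yields /ð/ → /ðu/, /m/ → /mu/, /g/ → /gu/, /ð/ → /ðu/.

ðuxzaemuguðu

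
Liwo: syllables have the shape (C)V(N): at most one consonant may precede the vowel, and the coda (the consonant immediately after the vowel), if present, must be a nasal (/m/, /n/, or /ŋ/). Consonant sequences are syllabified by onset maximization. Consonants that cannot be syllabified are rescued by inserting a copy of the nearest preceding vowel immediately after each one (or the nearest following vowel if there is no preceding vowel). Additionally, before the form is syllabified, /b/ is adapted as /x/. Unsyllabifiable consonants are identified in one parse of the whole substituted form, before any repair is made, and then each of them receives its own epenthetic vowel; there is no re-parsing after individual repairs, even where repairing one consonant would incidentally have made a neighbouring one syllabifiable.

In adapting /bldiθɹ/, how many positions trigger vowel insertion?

After substitution the input is /xldiθɹ/.
The unsyllabifiable consonants are /x/, /l/, /θ/, /ɹ/; each receives one epenthetic vowel.

4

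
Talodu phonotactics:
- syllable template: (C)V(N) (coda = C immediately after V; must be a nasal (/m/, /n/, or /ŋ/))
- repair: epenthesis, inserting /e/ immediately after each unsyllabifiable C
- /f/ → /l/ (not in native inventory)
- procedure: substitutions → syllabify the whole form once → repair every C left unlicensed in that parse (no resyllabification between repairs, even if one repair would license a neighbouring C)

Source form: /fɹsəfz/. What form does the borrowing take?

leɹesəleze

Substitution: /f/ → /l/, giving /lɹsəlz/.
Syllabifying with onset maximization leaves /l/, /ɹ/, /l/, /z/ stranded (only a nasal (/m/, /n/, or /ŋ/) is licensed in coda position; onsets are limited to one consonant).
Epenthesis after each stranded consonant: /l/ → /le/, /ɹ/ → /ɹe/, /l/ → /le/, /z/ → /ze/.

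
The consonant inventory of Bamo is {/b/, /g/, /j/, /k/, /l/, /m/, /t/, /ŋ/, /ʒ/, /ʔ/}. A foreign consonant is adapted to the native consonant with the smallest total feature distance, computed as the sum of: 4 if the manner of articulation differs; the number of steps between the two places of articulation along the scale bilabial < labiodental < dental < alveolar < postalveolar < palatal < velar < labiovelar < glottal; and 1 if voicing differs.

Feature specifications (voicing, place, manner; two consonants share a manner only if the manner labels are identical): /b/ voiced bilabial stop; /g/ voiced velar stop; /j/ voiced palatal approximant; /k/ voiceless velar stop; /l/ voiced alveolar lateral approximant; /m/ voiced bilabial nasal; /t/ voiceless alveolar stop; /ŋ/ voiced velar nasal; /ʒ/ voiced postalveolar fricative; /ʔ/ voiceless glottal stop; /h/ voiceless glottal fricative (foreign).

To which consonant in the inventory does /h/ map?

/ʔ/ is closest: manner differs (fricative→stop, +4), place distance 0 (glottal→glottal), same voicing; total 4. Next closest is /ʒ/ at distance 5.

ʔ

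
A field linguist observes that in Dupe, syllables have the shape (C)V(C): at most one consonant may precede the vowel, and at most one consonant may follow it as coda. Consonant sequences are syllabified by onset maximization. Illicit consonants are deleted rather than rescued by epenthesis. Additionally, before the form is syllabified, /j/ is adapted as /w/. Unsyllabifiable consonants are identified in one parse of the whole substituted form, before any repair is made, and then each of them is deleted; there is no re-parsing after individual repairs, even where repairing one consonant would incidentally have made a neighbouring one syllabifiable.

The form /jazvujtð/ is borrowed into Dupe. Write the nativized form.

Substitution: /j/ → /w/, giving /wazvuwtð/.
The consonants /t/, /ð/ cannot be parsed into a legal (C)V(C) syllable (at most one coda consonant is licensed; onsets are limited to one consonant).
Deletion applies to /t/, /ð/.

wazvuw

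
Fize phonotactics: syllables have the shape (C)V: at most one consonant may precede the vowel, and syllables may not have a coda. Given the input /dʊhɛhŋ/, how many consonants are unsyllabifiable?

Syllabifying with onset maximization leaves /h/, /ŋ/ stranded (no codas are permitted; onsets are limited to one consonant).

2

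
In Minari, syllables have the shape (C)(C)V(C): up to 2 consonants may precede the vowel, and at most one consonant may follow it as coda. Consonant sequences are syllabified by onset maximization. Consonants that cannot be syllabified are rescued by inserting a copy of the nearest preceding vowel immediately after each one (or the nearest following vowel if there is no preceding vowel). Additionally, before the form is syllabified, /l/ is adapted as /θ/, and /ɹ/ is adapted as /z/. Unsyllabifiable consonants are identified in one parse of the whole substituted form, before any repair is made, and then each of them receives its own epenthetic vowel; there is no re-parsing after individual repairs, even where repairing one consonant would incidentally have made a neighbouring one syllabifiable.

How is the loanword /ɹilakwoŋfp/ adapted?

ziθakwoŋfopo

Substitution: /ɹ/ → /z/, /l/ → /θ/, giving /ziθakwoŋfp/.
Syllabifying with onset maximization leaves /f/, /p/ stranded (at most one coda consonant is licensed; onsets may contain at most 2 consonants).
Each unlicensed consonant becomes the onset of a new syllable: /f/ → /fo/, /p/ → /po/.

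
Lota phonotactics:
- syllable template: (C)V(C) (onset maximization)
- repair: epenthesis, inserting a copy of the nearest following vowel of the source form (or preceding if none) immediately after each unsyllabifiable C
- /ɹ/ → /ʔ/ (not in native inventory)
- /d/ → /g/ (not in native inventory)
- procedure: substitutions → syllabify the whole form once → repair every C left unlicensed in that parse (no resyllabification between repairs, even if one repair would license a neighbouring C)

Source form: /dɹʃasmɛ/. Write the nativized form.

Substitution: /d/ → /g/, /ɹ/ → /ʔ/, giving /gʔʃasmɛ/.
The consonants /g/, /ʔ/ cannot be parsed into a legal (C)V(C) syllable (at most one coda consonant is licensed; onsets are limited to one consonant).
Inserting the epenthetic vowel yields /g/ → /ga/, /ʔ/ → /ʔa/.

gaʔaʃasmɛ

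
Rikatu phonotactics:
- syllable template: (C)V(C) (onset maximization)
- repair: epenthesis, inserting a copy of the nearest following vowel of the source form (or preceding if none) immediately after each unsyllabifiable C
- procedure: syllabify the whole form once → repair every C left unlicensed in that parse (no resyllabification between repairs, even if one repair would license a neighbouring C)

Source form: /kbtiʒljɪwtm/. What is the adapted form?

kibitiʒlɪjɪwtɪmɪ

Syllabifying with onset maximization leaves /k/, /b/, /l/, /t/, /m/ stranded (at most one coda consonant is licensed; onsets are limited to one consonant).
Each unlicensed consonant becomes the onset of a new syllable: /k/ → /ki/, /b/ → /bi/, /l/ → /lɪ/, /t/ → /tɪ/, /m/ → /mɪ/.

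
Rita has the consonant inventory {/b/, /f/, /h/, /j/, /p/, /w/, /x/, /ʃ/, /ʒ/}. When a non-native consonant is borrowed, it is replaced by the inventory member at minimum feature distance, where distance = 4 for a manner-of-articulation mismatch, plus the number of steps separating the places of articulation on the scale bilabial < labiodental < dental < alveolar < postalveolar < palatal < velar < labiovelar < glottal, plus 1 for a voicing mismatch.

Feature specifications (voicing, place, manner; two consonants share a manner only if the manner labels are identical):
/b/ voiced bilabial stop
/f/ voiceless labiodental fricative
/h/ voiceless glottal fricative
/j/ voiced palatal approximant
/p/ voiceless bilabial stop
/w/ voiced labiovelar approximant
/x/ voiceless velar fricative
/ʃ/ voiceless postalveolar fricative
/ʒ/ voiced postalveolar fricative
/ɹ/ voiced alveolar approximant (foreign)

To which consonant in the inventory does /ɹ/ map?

j

/j/ is closest: same manner (approximant), place distance 2 (alveolar→palatal), same voicing; total 2. Next closest is /w/ at distance 4.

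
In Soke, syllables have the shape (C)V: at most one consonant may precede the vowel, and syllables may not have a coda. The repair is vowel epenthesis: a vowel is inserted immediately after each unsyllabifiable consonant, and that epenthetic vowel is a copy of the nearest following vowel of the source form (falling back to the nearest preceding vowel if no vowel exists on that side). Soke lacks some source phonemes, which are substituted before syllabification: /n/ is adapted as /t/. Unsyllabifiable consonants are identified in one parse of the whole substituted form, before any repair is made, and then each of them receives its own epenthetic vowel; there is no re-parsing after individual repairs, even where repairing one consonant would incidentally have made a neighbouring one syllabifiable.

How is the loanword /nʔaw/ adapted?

taʔawa

Substitution: /n/ → /t/, giving /tʔaw/.
The consonants /t/, /w/ cannot be parsed into a legal (C)V syllable (no codas are permitted; onsets are limited to one consonant).
Each unlicensed consonant becomes the onset of a new syllable: /t/ → /ta/, /w/ → /wa/.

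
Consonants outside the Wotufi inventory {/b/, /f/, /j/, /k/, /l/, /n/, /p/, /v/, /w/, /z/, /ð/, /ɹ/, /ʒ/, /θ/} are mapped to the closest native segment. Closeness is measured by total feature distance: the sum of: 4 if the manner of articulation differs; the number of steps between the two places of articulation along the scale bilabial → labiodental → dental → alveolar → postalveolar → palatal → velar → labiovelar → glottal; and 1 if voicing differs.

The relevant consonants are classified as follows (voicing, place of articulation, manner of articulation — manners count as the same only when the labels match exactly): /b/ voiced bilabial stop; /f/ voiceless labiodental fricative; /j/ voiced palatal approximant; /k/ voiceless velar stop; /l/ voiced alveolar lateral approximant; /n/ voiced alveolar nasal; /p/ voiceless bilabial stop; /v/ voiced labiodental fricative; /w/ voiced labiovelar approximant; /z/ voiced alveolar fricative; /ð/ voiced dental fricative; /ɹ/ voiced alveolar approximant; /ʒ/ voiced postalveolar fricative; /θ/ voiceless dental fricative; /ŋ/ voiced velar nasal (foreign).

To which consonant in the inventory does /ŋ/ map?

/n/ is closest: same manner (nasal), place distance 3 (velar→alveolar), same voicing; total 3. Next closest is /j/ at distance 5.

n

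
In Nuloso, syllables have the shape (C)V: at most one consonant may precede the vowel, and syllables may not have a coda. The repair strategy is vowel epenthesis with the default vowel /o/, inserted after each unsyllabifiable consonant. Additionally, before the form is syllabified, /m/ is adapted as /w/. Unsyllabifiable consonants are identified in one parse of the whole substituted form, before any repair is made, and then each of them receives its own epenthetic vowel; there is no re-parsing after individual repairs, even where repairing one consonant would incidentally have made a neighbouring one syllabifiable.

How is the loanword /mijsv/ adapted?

Substitution: /m/ → /w/, giving /wijsv/.
Syllabifying with onset maximization leaves /j/, /s/, /v/ stranded (no codas are permitted; onsets are limited to one consonant).
Inserting the epenthetic vowel yields /j/ → /jo/, /s/ → /so/, /v/ → /vo/.

wijosovo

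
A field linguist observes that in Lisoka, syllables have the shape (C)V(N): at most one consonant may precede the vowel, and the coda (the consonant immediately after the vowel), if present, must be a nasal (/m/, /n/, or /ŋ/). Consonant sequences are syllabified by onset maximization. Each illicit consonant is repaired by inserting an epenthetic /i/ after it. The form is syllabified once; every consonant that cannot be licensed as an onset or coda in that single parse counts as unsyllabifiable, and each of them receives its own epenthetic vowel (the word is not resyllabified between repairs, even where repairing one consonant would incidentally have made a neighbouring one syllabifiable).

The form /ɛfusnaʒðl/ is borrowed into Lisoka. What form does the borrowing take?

Under (C)V(N), the unsyllabifiable consonants are /s/, /ʒ/, /ð/, /l/ (only a nasal (/m/, /n/, or /ŋ/) is licensed in coda position; onsets are limited to one consonant).
Each unlicensed consonant becomes the onset of a new syllable: /s/ → /si/, /ʒ/ → /ʒi/, /ð/ → /ði/, /l/ → /li/.

ɛfusinaʒiðili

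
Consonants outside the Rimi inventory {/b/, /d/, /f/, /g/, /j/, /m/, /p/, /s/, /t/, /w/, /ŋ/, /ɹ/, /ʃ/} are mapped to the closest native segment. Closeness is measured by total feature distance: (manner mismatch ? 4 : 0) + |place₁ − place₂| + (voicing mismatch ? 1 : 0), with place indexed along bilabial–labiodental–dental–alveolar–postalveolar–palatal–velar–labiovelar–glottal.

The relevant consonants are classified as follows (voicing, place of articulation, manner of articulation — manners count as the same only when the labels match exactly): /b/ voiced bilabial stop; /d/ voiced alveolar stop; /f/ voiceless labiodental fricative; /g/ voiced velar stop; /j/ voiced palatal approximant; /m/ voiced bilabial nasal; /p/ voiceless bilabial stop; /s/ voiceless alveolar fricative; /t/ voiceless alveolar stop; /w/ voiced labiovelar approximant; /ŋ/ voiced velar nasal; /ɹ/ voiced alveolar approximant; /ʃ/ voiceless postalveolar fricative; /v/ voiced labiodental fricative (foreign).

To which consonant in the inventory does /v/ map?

f

/f/ is closest: same manner (fricative), place distance 0 (labiodental→labiodental), voicing differs (+1); total 1. Next closest is /s/ at distance 3.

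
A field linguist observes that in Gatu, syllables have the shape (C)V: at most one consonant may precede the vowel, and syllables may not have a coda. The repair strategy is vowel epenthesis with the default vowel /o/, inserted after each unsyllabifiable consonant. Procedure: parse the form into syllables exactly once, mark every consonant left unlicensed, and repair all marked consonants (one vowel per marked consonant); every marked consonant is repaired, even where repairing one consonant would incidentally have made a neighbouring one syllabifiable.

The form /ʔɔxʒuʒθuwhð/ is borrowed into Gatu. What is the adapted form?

Syllabifying with onset maximization leaves /x/, /ʒ/, /w/, /h/, /ð/ stranded (no codas are permitted; onsets are limited to one consonant).
Inserting the epenthetic vowel yields /x/ → /xo/, /ʒ/ → /ʒo/, /w/ → /wo/, /h/ → /ho/, /ð/ → /ðo/.

ʔɔxoʒuʒoθuwohoðo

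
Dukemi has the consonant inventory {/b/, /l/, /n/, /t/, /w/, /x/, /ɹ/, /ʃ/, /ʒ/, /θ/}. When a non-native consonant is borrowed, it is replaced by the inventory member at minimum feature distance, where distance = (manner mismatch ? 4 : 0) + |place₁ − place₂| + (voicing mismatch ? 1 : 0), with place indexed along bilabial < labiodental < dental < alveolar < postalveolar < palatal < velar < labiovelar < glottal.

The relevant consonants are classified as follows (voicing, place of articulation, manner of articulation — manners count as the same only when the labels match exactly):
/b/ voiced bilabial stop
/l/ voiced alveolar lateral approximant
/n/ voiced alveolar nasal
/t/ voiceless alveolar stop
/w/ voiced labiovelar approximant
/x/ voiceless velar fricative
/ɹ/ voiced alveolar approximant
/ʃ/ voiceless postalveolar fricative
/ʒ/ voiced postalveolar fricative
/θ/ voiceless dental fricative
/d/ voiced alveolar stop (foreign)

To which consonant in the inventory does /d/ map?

/t/ is closest: same manner (stop), place distance 0 (alveolar→alveolar), voicing differs (+1); total 1. Next closest is /b/ at distance 3.

t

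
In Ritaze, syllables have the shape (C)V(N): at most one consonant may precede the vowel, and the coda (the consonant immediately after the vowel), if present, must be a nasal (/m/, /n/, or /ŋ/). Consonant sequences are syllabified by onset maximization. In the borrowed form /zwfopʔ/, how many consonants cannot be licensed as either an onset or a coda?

4

Syllabifying with onset maximization leaves /z/, /w/, /p/, /ʔ/ stranded (only a nasal (/m/, /n/, or /ŋ/) is licensed in coda position; onsets are limited to one consonant).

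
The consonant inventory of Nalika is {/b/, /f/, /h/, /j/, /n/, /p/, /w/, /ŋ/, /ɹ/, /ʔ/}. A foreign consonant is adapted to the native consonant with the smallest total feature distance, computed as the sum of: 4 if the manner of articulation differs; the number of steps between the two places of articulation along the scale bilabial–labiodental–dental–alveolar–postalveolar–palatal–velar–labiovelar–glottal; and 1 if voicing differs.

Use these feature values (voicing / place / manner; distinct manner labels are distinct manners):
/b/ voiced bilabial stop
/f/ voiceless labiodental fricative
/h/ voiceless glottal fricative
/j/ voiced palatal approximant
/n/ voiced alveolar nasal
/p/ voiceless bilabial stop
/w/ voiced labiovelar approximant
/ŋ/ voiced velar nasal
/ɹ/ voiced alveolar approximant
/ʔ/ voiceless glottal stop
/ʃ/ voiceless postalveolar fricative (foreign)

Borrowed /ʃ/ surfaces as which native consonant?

f

/f/ is closest: same manner (fricative), place distance 3 (postalveolar→labiodental), same voicing; total 3. Next closest is /h/ at distance 4.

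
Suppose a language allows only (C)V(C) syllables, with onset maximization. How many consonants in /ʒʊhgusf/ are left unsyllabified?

1

Syllabifying with onset maximization leaves /f/ stranded (at most one coda consonant is licensed; onsets are limited to one consonant).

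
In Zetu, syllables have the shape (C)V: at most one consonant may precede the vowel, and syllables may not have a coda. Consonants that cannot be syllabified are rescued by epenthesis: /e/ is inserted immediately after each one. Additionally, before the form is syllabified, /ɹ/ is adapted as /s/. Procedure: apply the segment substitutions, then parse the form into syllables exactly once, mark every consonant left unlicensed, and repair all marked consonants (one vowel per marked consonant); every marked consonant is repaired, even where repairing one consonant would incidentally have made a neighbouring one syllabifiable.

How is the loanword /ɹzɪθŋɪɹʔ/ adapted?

Substitution: /ɹ/ → /s/, giving /szɪθŋɪsʔ/.
Under (C)V, the unsyllabifiable consonants are /s/, /θ/, /s/, /ʔ/ (no codas are permitted; onsets are limited to one consonant).
Each unlicensed consonant becomes the onset of a new syllable: /s/ → /se/, /θ/ → /θe/, /s/ → /se/, /ʔ/ → /ʔe/.

sezɪθeŋɪseʔe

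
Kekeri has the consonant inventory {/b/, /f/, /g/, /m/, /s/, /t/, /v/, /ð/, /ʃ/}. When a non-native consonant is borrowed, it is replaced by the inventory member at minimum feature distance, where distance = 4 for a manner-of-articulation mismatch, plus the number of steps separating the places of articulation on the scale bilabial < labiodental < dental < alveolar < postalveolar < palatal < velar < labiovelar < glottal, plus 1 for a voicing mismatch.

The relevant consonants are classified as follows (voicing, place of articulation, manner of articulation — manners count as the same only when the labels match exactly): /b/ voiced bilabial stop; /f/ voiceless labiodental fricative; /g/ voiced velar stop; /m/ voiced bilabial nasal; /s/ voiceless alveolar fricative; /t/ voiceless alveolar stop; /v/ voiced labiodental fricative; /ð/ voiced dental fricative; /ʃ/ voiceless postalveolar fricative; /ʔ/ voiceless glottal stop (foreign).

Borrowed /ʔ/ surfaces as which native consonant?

/g/ is closest: same manner (stop), place distance 2 (glottal→velar), voicing differs (+1); total 3. Next closest is /t/ at distance 5.

g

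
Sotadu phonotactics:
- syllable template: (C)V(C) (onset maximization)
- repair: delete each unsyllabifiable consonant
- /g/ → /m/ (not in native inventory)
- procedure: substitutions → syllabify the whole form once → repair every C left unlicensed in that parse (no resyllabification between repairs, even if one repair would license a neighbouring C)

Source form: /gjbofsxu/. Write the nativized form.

Substitution: /g/ → /m/, giving /mjbofsxu/.
The consonants /m/, /j/, /s/ cannot be parsed into a legal (C)V(C) syllable (at most one coda consonant is licensed; onsets are limited to one consonant).
Deleting the stranded consonants removes /m/, /j/, /s/.

bofxu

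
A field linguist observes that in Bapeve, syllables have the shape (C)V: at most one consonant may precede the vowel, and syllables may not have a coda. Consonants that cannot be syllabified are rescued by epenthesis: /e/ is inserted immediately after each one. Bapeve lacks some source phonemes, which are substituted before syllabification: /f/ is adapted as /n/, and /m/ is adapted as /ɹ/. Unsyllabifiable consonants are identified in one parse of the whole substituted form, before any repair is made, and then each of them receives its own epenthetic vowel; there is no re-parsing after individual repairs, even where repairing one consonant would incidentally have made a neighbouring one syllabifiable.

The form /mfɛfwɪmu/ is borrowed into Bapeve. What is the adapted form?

ɹenɛnewɪɹu

Substitution: /m/ → /ɹ/, /f/ → /n/, giving /ɹnɛnwɪɹu/.
The consonants /ɹ/, /n/ cannot be parsed into a legal (C)V syllable (no codas are permitted; onsets are limited to one consonant).
Each unlicensed consonant becomes the onset of a new syllable: /ɹ/ → /ɹe/, /n/ → /ne/.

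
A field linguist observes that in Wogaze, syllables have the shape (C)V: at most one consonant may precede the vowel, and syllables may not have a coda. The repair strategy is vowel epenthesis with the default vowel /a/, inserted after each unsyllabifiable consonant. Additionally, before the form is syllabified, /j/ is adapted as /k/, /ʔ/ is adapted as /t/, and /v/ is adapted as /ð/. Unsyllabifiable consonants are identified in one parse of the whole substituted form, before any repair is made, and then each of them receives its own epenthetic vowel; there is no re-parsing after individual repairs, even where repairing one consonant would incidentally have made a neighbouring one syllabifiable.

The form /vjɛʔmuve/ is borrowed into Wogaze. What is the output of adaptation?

ðakɛtamuðe

Substitution: /v/ → /ð/, /j/ → /k/, /ʔ/ → /t/, giving /ðkɛtmuðe/.
Syllabifying with onset maximization leaves /ð/, /t/ stranded (no codas are permitted; onsets are limited to one consonant).
Each unlicensed consonant becomes the onset of a new syllable: /ð/ → /ða/, /t/ → /ta/.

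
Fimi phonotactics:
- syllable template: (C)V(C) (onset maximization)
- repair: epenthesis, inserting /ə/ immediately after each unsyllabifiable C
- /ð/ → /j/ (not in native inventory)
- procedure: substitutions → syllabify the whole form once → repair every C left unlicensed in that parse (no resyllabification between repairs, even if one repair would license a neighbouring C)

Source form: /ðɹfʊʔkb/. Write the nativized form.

jəɹəfʊʔkəbə

Substitution: /ð/ → /j/, giving /jɹfʊʔkb/.
Under (C)V(C), the unsyllabifiable consonants are /j/, /ɹ/, /k/, /b/ (at most one coda consonant is licensed; onsets are limited to one consonant).
Inserting the epenthetic vowel yields /j/ → /jə/, /ɹ/ → /ɹə/, /k/ → /kə/, /b/ → /bə/.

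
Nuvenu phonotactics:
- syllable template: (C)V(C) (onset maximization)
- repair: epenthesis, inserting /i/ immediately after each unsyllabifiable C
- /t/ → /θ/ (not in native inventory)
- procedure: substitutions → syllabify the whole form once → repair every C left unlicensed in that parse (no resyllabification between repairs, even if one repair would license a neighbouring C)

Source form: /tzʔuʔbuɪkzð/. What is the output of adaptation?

θiziʔuʔbuɪkziði

Substitution: /t/ → /θ/, giving /θzʔuʔbuɪkzð/.
Under (C)V(C), the unsyllabifiable consonants are /θ/, /z/, /z/, /ð/ (at most one coda consonant is licensed; onsets are limited to one consonant).
Each unlicensed consonant becomes the onset of a new syllable: /θ/ → /θi/, /z/ → /zi/, /z/ → /zi/, /ð/ → /ði/.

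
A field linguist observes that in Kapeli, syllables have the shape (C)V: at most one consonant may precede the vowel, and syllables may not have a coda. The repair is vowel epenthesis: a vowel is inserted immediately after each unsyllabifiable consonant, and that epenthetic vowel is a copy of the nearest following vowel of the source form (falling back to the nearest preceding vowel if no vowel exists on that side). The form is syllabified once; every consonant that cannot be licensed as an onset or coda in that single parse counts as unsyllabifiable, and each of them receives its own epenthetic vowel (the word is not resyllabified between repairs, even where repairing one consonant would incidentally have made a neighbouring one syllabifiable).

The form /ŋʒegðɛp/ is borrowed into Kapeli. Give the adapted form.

ŋeʒegɛðɛpɛ

Syllabifying with onset maximization leaves /ŋ/, /g/, /p/ stranded (no codas are permitted; onsets are limited to one consonant).
Inserting the epenthetic vowel yields /ŋ/ → /ŋe/, /g/ → /gɛ/, /p/ → /pɛ/.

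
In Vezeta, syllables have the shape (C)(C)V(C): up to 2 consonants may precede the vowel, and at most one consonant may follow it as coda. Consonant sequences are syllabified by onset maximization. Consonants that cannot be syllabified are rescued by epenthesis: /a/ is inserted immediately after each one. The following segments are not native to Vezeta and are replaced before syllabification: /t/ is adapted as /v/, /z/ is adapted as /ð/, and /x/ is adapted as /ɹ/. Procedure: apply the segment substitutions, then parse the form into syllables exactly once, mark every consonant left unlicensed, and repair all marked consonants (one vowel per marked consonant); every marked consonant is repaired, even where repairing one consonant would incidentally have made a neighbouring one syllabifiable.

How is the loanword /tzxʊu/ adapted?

vaðɹʊu

Substitution: /t/ → /v/, /z/ → /ð/, /x/ → /ɹ/, giving /vðɹʊu/.
The consonants /v/ cannot be parsed into a legal (C)(C)V(C) syllable (at most one coda consonant is licensed; onsets may contain at most 2 consonants).
Inserting the epenthetic vowel yields /v/ → /va/.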